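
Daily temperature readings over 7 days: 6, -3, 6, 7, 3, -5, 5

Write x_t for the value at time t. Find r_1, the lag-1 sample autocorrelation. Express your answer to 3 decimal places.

Mean x̄ = (6 − 3 + 6 + 7 + 3 − 5 + 5)/7 = 2.7143
Deviations from mean: 3.2857, -5.7143, 3.2857, 4.2857, 0.2857, -7.7143, 2.2857
Numerator Σ_{t=1}^{6}(x_t−x̄)(x_{t+1}−x̄) = -42.0816
Denominator Σ(x_t−x̄)² = 137.4286
r_1 = -42.0816 / 137.4286 = -0.306

-0.306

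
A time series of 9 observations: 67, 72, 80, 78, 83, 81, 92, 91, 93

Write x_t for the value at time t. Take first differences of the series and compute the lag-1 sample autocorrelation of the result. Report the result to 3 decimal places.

First differences Δx: 5, 8, -2, 5, -2, 11, -1, 2
Mean of differences = 3.2500
Numerator Σ(Δx_t−Δx̄)(Δx_{t+1}−Δx̄) = -103.3125
Denominator Σ(Δx_t−Δx̄)² = 163.5000
r_1(Δx) = -103.3125 / 163.5000 = -0.632

-0.632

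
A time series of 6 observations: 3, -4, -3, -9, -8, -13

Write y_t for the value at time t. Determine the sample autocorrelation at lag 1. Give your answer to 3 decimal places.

Mean ȳ = (3 − 4 − 3 − 9 − 8 − 13)/6 = -5.6667
Σ(y_t−ȳ)(y_{t+1}−ȳ) = (14.4444) + (4.4444) + (-8.8889) + (7.7778) + (17.1111) = 34.8889
Denominator Σ(y_t−ȳ)² = 155.3333
r_1 = 34.8889 / 155.3333 = 0.225

0.225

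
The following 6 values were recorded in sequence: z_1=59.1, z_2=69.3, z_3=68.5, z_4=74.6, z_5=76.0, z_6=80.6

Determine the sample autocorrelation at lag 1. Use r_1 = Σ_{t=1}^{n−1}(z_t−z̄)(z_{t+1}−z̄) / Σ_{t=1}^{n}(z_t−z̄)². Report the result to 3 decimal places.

Mean z̄ = (59.1 + 69.3 + 68.5 + 74.6 + 76.0 + 80.6)/6 = 71.3500
Deviations from mean: -12.2500, -2.0500, -2.8500, 3.2500, 4.6500, 9.2500
Numerator Σ_{t=1}^{5}(z_t−z̄)(z_{t+1}−z̄) = 79.8175
Denominator Σ(z_t−z̄)² = 280.1350
r_1 = 79.8175 / 280.1350 = 0.285

0.285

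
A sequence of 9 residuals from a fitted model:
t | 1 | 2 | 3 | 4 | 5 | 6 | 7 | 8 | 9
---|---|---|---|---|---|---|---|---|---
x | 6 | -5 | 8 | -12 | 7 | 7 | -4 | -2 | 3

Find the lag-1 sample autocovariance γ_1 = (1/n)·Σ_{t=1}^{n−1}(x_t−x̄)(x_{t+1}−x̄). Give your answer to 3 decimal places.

Mean x̄ = (6 − 5 + 8 − 12 + 7 + 7 − 4 − 2 + 3)/9 = 0.8889
Σ_{t=1}^{8}(x_t−x̄)(x_{t+1}−x̄) = -226.9012
γ_1 = -226.9012 / 9 = -25.211

-25.211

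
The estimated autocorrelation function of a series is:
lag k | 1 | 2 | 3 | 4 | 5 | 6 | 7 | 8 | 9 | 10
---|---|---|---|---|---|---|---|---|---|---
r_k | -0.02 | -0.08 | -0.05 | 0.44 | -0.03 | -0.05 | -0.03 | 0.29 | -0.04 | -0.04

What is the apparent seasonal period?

4

The largest autocorrelation is r_4 = 0.44, with a weaker echo at lag 8 (0.29); the remaining lags stay at or below -0.02.
The dominant spike at lag 4 indicates a seasonal period of 4.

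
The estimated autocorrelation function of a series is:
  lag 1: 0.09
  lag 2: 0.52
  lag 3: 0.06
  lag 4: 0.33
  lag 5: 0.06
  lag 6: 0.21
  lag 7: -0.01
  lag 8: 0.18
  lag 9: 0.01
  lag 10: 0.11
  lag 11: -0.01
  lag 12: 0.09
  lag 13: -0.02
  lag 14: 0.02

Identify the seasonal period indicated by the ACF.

2

The largest autocorrelation is r_2 = 0.52, with weaker echoes at lags 4 (0.33), 6 (0.21) and 8 (0.18); the remaining lags stay at or below 0.11.
The dominant spike at lag 2 indicates a seasonal period of 2.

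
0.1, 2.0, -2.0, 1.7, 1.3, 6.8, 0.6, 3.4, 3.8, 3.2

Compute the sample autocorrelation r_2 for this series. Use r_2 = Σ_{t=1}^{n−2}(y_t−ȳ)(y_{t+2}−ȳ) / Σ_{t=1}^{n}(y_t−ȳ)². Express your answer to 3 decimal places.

0.306

Mean ȳ = (0.1 + 2.0 − 2.0 + 1.7 + 1.3 + 6.8 + 0.6 + 3.4 + 3.8 + 3.2)/10 = 2.0900
Numerator Σ_{t=1}^{8}(y_t−ȳ)(y_{t+2}−ȳ) = 15.8218
Denominator Σ(y_t−ȳ)² = 51.7490
r_2 = 15.8218 / 51.7490 = 0.306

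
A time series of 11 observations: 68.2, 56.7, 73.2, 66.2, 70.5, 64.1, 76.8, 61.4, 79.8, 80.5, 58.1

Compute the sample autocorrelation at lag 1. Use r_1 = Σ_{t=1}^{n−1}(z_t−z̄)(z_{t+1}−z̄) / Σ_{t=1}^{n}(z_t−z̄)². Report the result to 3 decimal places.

-0.353

Mean z̄ = (68.2 + 56.7 + 73.2 + 66.2 + 70.5 + 64.1 + 76.8 + 61.4 + 79.8 + 80.5 + 58.1)/11 = 68.6818
Numerator Σ_{t=1}^{10}(z_t−z̄)(z_{t+1}−z̄) = -243.3521
Denominator Σ(z_t−z̄)² = 688.8564
r_1 = -243.3521 / 688.8564 = -0.353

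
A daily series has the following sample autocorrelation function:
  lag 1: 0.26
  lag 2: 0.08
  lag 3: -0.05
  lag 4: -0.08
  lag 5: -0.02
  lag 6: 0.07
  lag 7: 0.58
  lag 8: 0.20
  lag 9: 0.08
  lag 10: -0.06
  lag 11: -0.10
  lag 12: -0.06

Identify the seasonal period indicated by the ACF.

7

The largest autocorrelation is r_7 = 0.58; the remaining lags stay at or below 0.26. The elevated value at lag 1 (0.26), dropping to 0.08 at lag 2, reflects decaying short-term dependence rather than seasonality.
The dominant spike at lag 7 indicates a seasonal period of 7.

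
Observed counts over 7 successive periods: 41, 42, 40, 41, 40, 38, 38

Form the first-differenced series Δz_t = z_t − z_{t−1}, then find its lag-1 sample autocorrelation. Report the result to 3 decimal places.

-0.553

First differences Δz: 1, -2, 1, -1, -2, 0
Mean of differences = -0.5000
Numerator Σ(Δz_t−Δz̄)(Δz_{t+1}−Δz̄) = -5.2500
Denominator Σ(Δz_t−Δz̄)² = 9.5000
r_1(Δz) = -5.2500 / 9.5000 = -0.553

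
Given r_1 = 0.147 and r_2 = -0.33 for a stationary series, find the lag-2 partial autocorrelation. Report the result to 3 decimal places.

φ_{22} = (r_2 − r_1²) / (1 − r_1²)
r_1² = (0.147)² = 0.021609
Numerator = -0.33 − 0.0216 = -0.3516; denominator = 1 − 0.0216 = 0.9784
φ_{22} = -0.3516 / 0.9784 = -0.359

-0.359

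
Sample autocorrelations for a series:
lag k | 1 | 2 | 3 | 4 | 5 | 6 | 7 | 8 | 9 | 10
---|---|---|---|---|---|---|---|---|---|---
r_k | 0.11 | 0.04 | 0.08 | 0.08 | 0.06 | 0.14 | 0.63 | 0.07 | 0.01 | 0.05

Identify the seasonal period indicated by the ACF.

The largest autocorrelation is r_7 = 0.63; the remaining lags stay at or below 0.14.
The dominant spike at lag 7 indicates a seasonal period of 7.

7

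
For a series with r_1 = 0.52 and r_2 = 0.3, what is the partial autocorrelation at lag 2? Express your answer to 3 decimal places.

0.041

φ_{22} = (r_2 − r_1²) / (1 − r_1²)
r_1² = (0.52)² = 0.2704
Numerator = 0.3 − 0.2704 = 0.0296; denominator = 1 − 0.2704 = 0.7296
φ_{22} = 0.0296 / 0.7296 = 0.041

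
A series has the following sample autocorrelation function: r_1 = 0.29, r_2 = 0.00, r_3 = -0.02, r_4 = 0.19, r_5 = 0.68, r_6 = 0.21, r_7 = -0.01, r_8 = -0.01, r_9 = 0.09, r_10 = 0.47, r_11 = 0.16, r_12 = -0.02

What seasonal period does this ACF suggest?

The largest autocorrelation is r_5 = 0.68, with a weaker echo at lag 10 (0.47); the remaining lags stay at or below 0.29. The elevated value at lag 1 (0.29), dropping to 0.00 at lag 2, reflects decaying short-term dependence rather than seasonality.
The dominant spike at lag 5 indicates a seasonal period of 5.

5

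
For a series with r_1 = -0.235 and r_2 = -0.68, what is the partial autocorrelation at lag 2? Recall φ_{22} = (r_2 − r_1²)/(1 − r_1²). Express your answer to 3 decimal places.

φ_{22} = (r_2 − r_1²) / (1 − r_1²)
r_1² = (-0.235)² = 0.055225
Numerator = -0.68 − 0.0552 = -0.7352; denominator = 1 − 0.0552 = 0.9448
φ_{22} = -0.7352 / 0.9448 = -0.778

-0.778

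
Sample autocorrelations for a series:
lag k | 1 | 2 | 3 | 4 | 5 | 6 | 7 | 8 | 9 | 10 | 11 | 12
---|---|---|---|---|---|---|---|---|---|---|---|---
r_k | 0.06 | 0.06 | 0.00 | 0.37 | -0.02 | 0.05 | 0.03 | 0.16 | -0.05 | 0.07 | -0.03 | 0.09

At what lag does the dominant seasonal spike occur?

4

The largest autocorrelation is r_4 = 0.37, with a weaker echo at lag 8 (0.16); the remaining lags stay at or below 0.09.
The dominant spike at lag 4 indicates a seasonal period of 4.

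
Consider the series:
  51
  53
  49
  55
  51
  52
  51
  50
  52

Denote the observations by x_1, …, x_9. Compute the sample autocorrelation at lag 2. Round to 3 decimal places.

Mean x̄ = (51 + 53 + 49 + 55 + 51 + 52 + 51 + 50 + 52)/9 = 51.5556
Numerator Σ_{t=1}^{7}(x_t−x̄)(x_{t+2}−x̄) = 8.7160
Denominator Σ(x_t−x̄)² = 24.2222
r_2 = 8.7160 / 24.2222 = 0.360

0.360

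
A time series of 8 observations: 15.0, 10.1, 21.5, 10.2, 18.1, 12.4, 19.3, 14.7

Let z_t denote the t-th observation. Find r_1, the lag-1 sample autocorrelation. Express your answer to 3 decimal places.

-0.796

Mean z̄ = (15.0 + 10.1 + 21.5 + 10.2 + 18.1 + 12.4 + 19.3 + 14.7)/8 = 15.1625
Deviations from mean: -0.1625, -5.0625, 6.3375, -4.9625, 2.9375, -2.7625, 4.1375, -0.4625
Σ(z_t−z̄)(z_{t+1}−z̄) = (0.8227) + (-32.0836) + (-31.4498) + (-14.5773) + (-8.1148) + (-11.4298) + (-1.9136) = -98.7464
Denominator Σ(z_t−z̄)² = 124.0388
r_1 = -98.7464 / 124.0388 = -0.796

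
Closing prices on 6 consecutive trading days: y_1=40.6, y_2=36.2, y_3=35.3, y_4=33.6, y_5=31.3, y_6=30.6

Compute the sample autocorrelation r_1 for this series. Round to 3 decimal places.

Mean ȳ = (40.6 + 36.2 + 35.3 + 33.6 + 31.3 + 30.6)/6 = 34.6000
Σ(y_t−ȳ)(y_{t+1}−ȳ) = (9.6000) + (1.1200) + (-0.7000) + (3.3000) + (13.2000) = 26.5200
Denominator Σ(y_t−ȳ)² = 66.9400
r_1 = 26.5200 / 66.9400 = 0.396

0.396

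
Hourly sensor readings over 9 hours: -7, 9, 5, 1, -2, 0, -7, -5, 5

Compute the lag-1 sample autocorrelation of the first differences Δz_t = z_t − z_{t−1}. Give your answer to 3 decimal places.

-0.072

First differences Δz: 16, -4, -4, -3, 2, -7, 2, 10
Mean of differences = 1.5000
Numerator Σ(Δz_t−Δz̄)(Δz_{t+1}−Δz̄) = -31.2500
Denominator Σ(Δz_t−Δz̄)² = 436.0000
r_1(Δz) = -31.2500 / 436.0000 = -0.072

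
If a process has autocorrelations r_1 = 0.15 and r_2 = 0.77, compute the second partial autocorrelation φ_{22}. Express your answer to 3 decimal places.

φ_{22} = (r_2 − r_1²) / (1 − r_1²)
r_1² = (0.15)² = 0.0225
Numerator = 0.77 − 0.0225 = 0.7475; denominator = 1 − 0.0225 = 0.9775
φ_{22} = 0.7475 / 0.9775 = 0.765

0.765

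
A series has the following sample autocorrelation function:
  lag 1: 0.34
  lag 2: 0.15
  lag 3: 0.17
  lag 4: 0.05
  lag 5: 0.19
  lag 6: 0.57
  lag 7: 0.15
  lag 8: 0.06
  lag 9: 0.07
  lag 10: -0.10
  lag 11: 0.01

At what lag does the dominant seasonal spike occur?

6

The largest autocorrelation is r_6 = 0.57; the remaining lags stay at or below 0.34. The elevated value at lag 1 (0.34), dropping to 0.15 at lag 2, reflects decaying short-term dependence rather than seasonality.
The dominant spike at lag 6 indicates a seasonal period of 6.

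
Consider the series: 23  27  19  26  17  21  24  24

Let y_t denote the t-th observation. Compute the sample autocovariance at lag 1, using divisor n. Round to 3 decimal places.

Mean ȳ = (23 + 27 + 19 + 26 + 17 + 21 + 24 + 24)/8 = 22.6250
Σ_{t=1}^{7}(y_t−ȳ)(y_{t+1}−ȳ) = -36.6406
γ_1 = -36.6406 / 8 = -4.580

-4.580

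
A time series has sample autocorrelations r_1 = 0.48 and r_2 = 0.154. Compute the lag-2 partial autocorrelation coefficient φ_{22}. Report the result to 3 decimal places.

φ_{22} = (r_2 − r_1²) / (1 − r_1²)
r_1² = (0.48)² = 0.2304
Numerator = 0.154 − 0.2304 = -0.0764; denominator = 1 − 0.2304 = 0.7696
φ_{22} = -0.0764 / 0.7696 = -0.099

-0.099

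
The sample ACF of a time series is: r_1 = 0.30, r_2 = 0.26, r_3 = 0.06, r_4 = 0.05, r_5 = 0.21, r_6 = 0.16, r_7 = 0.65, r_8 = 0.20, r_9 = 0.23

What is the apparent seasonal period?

The largest autocorrelation is r_7 = 0.65; the remaining lags stay at or below 0.30. The elevated value at lag 1 (0.30), dropping to 0.26 at lag 2, reflects decaying short-term dependence rather than seasonality.
The dominant spike at lag 7 indicates a seasonal period of 7.

7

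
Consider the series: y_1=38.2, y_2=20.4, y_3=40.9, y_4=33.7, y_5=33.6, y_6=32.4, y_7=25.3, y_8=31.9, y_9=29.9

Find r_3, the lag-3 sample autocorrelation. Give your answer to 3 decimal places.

-0.053

Mean ȳ = (38.2 + 20.4 + 40.9 + 33.7 + 33.6 + 32.4 + 25.3 + 31.9 + 29.9)/9 = 31.8111
Numerator Σ_{t=1}^{6}(y_t−ȳ)(y_{t+3}−ȳ) = -16.2581
Denominator Σ(y_t−ȳ)² = 306.8089
r_3 = -16.2581 / 306.8089 = -0.053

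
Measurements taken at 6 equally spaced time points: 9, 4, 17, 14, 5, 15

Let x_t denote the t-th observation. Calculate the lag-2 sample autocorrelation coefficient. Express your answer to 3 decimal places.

-0.363

Mean x̄ = (9 + 4 + 17 + 14 + 5 + 15)/6 = 10.6667
Σ(x_t−x̄)(x_{t+2}−x̄) = (-10.5556) + (-22.2222) + (-35.8889) + (14.4444) = -54.2222
Denominator Σ(x_t−x̄)² = 149.3333
r_2 = -54.2222 / 149.3333 = -0.363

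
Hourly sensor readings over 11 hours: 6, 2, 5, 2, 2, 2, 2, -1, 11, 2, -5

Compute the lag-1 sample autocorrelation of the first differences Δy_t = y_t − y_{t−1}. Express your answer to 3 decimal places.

First differences Δy: -4, 3, -3, 0, 0, 0, -3, 12, -9, -7
Mean of differences = -1.1000
Numerator Σ(Δy_t−Δȳ)(Δy_{t+1}−Δȳ) = -103.2100
Denominator Σ(Δy_t−Δȳ)² = 304.9000
r_1(Δy) = -103.2100 / 304.9000 = -0.339

-0.339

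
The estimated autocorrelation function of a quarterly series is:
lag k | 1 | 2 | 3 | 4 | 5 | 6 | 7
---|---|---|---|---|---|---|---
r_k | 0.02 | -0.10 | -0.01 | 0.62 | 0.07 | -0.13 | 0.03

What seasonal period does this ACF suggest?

4

The largest autocorrelation is r_4 = 0.62; the remaining lags stay at or below 0.07.
The dominant spike at lag 4 indicates a seasonal period of 4.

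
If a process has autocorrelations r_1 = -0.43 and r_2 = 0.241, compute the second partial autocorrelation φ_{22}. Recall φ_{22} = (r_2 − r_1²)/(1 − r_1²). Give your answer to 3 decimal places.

φ_{22} = (r_2 − r_1²) / (1 − r_1²)
r_1² = (-0.43)² = 0.1849
Numerator = 0.241 − 0.1849 = 0.0561; denominator = 1 − 0.1849 = 0.8151
φ_{22} = 0.0561 / 0.8151 = 0.069

0.069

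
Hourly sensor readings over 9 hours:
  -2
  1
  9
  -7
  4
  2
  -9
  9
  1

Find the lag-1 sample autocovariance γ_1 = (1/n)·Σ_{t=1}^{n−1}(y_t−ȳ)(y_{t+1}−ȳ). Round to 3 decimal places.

-19.421

Mean ȳ = (-2 + 1 + 9 − 7 + 4 + 2 − 9 + 9 + 1)/9 = 0.8889
Σ_{t=1}^{8}(y_t−ȳ)(y_{t+1}−ȳ) = -174.7901
γ_1 = -174.7901 / 9 = -19.421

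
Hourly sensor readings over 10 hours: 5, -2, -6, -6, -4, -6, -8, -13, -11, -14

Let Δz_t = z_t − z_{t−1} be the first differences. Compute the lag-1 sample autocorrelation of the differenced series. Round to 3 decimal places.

First differences Δz: -7, -4, 0, 2, -2, -2, -5, 2, -3
Mean of differences = -2.1111
Numerator Σ(Δz_t−Δz̄)(Δz_{t+1}−Δz̄) = -1.4568
Denominator Σ(Δz_t−Δz̄)² = 74.8889
r_1(Δz) = -1.4568 / 74.8889 = -0.019

-0.019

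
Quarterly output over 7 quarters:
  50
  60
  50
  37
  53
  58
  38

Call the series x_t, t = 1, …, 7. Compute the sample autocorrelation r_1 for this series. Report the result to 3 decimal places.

-0.221

Mean x̄ = (50 + 60 + 50 + 37 + 53 + 58 + 38)/7 = 49.4286
Deviations from mean: 0.5714, 10.5714, 0.5714, -12.4286, 3.5714, 8.5714, -11.4286
Numerator Σ_{t=1}^{6}(x_t−x̄)(x_{t+1}−x̄) = -106.7551
Denominator Σ(x_t−x̄)² = 483.7143
r_1 = -106.7551 / 483.7143 = -0.221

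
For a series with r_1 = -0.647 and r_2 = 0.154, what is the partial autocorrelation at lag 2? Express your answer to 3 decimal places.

-0.455

φ_{22} = (r_2 − r_1²) / (1 − r_1²)
r_1² = (-0.647)² = 0.418609
Numerator = 0.154 − 0.4186 = -0.2646; denominator = 1 − 0.4186 = 0.5814
φ_{22} = -0.2646 / 0.5814 = -0.455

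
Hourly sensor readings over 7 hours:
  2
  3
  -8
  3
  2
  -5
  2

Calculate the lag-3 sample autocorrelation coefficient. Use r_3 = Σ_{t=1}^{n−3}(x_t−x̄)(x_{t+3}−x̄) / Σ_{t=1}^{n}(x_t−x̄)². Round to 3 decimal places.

0.491

Mean x̄ = (2 + 3 − 8 + 3 + 2 − 5 + 2)/7 = -0.1429
Deviations from mean: 2.1429, 3.1429, -7.8571, 3.1429, 2.1429, -4.8571, 2.1429
Σ(x_t−x̄)(x_{t+3}−x̄) = (6.7347) + (6.7347) + (38.1633) + (6.7347) = 58.3673
Denominator Σ(x_t−x̄)² = 118.8571
r_3 = 58.3673 / 118.8571 = 0.491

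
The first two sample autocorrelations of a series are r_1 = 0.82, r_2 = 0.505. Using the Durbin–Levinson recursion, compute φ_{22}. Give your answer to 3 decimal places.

-0.511

φ_{22} = (r_2 − r_1²) / (1 − r_1²)
r_1² = (0.82)² = 0.6724
Numerator = 0.505 − 0.6724 = -0.1674; denominator = 1 − 0.6724 = 0.3276
φ_{22} = -0.1674 / 0.3276 = -0.511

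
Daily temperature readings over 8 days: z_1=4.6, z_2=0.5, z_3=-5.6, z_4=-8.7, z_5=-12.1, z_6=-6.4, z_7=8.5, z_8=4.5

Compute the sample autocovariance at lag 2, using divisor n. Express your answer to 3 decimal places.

Mean z̄ = (4.6 + 0.5 − 5.6 − 8.7 − 12.1 − 6.4 + 8.5 + 4.5)/8 = -1.8375
Deviations: 6.4375, 2.3375, -3.7625, -6.8625, -10.2625, -4.5625, 10.3375, 6.3375
Σ_{t=1}^{6}(z_t−z̄)(z_{t+2}−z̄) = -105.3428
γ_2 = -105.3428 / 8 = -13.168

-13.168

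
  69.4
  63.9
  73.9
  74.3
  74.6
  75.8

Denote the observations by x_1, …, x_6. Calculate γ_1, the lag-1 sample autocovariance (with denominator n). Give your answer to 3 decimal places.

4.313

Mean x̄ = (69.4 + 63.9 + 73.9 + 74.3 + 74.6 + 75.8)/6 = 71.9833
Σ_{t=1}^{5}(x_t−x̄)(x_{t+1}−x̄) = 25.8781
γ_1 = 25.8781 / 6 = 4.313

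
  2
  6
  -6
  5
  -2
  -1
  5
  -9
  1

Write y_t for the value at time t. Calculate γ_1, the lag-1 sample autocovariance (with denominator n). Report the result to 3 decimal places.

Mean ȳ = (2 + 6 − 6 + 5 − 2 − 1 + 5 − 9 + 1)/9 = 0.1111
Σ_{t=1}^{8}(y_t−ȳ)(y_{t+1}−ȳ) = -120.7901
γ_1 = -120.7901 / 9 = -13.421

-13.421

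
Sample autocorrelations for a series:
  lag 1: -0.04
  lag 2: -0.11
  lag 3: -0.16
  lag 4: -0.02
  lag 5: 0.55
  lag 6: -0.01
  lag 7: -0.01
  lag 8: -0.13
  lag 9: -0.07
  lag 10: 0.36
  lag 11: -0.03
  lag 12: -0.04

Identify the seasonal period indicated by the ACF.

The largest autocorrelation is r_5 = 0.55, with a weaker echo at lag 10 (0.36); the remaining lags stay at or below -0.01.
The dominant spike at lag 5 indicates a seasonal period of 5.

5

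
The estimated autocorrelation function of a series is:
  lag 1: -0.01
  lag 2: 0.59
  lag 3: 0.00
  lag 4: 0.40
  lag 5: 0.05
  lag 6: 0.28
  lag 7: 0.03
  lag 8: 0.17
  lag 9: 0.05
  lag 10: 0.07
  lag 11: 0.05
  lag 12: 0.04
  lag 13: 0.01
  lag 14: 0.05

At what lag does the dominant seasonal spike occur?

The largest autocorrelation is r_2 = 0.59, with weaker echoes at lags 4 (0.40), 6 (0.28) and 8 (0.17); the remaining lags stay at or below 0.07.
The dominant spike at lag 2 indicates a seasonal period of 2.

2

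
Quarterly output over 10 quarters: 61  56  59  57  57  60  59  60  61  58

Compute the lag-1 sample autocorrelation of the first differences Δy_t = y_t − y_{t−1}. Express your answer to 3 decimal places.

-0.439

First differences Δy: -5, 3, -2, 0, 3, -1, 1, 1, -3
Mean of differences = -0.3333
Numerator Σ(Δy_t−Δȳ)(Δy_{t+1}−Δȳ) = -25.4444
Denominator Σ(Δy_t−Δȳ)² = 58.0000
r_1(Δy) = -25.4444 / 58.0000 = -0.439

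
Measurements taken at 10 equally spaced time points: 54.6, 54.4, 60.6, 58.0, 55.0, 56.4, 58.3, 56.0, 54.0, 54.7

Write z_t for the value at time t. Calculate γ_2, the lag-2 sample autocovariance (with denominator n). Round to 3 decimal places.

-2.208

Mean z̄ = (54.6 + 54.4 + 60.6 + 58.0 + 55.0 + 56.4 + 58.3 + 56.0 + 54.0 + 54.7)/10 = 56.2000
Σ_{t=1}^{8}(z_t−z̄)(z_{t+2}−z̄) = -22.0800
γ_2 = -22.0800 / 10 = -2.208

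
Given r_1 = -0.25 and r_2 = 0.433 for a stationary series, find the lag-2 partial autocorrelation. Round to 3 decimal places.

φ_{22} = (r_2 − r_1²) / (1 − r_1²)
r_1² = (-0.25)² = 0.0625
Numerator = 0.433 − 0.0625 = 0.3705; denominator = 1 − 0.0625 = 0.9375
φ_{22} = 0.3705 / 0.9375 = 0.395

0.395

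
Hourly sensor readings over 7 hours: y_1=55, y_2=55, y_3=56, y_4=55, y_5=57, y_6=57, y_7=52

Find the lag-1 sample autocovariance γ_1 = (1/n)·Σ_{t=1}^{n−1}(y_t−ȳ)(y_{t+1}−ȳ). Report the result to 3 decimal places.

-0.501

Mean ȳ = (55 + 55 + 56 + 55 + 57 + 57 + 52)/7 = 55.2857
Deviations: -0.2857, -0.2857, 0.7143, -0.2857, 1.7143, 1.7143, -3.2857
Σ_{t=1}^{6}(y_t−ȳ)(y_{t+1}−ȳ) = -3.5102
γ_1 = -3.5102 / 7 = -0.501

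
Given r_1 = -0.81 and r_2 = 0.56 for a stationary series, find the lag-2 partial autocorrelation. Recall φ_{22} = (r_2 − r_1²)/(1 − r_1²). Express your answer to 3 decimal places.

-0.279

φ_{22} = (r_2 − r_1²) / (1 − r_1²)
r_1² = (-0.81)² = 0.6561
Numerator = 0.56 − 0.6561 = -0.0961; denominator = 1 − 0.6561 = 0.3439
φ_{22} = -0.0961 / 0.3439 = -0.279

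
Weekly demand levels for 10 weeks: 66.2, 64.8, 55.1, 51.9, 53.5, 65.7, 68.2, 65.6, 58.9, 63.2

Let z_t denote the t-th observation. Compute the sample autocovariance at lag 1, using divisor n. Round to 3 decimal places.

Mean z̄ = (66.2 + 64.8 + 55.1 + 51.9 + 53.5 + 65.7 + 68.2 + 65.6 + 58.9 + 63.2)/10 = 61.3100
Σ_{t=1}^{9}(z_t−z̄)(z_{t+1}−z̄) = 137.9469
γ_1 = 137.9469 / 10 = 13.795

13.795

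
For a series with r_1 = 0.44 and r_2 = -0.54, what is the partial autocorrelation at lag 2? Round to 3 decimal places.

-0.910

φ_{22} = (r_2 − r_1²) / (1 − r_1²)
r_1² = (0.44)² = 0.1936
Numerator = -0.54 − 0.1936 = -0.7336; denominator = 1 − 0.1936 = 0.8064
φ_{22} = -0.7336 / 0.8064 = -0.910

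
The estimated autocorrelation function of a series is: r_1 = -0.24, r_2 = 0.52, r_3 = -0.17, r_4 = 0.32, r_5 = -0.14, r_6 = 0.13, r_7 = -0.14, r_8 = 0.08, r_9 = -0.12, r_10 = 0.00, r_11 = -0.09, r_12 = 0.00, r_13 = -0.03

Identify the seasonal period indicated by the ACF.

2

The largest autocorrelation is r_2 = 0.52, with a weaker echo at lag 4 (0.32); the remaining lags stay at or below 0.13.
The dominant spike at lag 2 indicates a seasonal period of 2.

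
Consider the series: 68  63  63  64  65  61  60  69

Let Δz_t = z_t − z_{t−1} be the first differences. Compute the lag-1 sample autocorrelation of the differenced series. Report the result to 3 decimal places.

First differences Δz: -5, 0, 1, 1, -4, -1, 9
Mean of differences = 0.1429
Numerator Σ(Δz_t−Δz̄)(Δz_{t+1}−Δz̄) = -7.5918
Denominator Σ(Δz_t−Δz̄)² = 124.8571
r_1(Δz) = -7.5918 / 124.8571 = -0.061

-0.061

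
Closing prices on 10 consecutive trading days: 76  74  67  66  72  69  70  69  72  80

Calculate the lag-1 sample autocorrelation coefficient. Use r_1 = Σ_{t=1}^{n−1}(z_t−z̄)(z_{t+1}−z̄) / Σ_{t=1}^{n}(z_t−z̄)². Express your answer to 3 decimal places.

0.190

Mean z̄ = (76 + 74 + 67 + 66 + 72 + 69 + 70 + 69 + 72 + 80)/10 = 71.5000
Numerator Σ_{t=1}^{9}(z_t−z̄)(z_{t+1}−z̄) = 31.2500
Denominator Σ(z_t−z̄)² = 164.5000
r_1 = 31.2500 / 164.5000 = 0.190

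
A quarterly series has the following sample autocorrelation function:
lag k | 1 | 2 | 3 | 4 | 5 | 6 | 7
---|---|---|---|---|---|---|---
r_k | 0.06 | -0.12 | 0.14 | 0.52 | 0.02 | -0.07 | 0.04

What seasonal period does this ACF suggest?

4

The largest autocorrelation is r_4 = 0.52; the remaining lags stay at or below 0.14.
The dominant spike at lag 4 indicates a seasonal period of 4.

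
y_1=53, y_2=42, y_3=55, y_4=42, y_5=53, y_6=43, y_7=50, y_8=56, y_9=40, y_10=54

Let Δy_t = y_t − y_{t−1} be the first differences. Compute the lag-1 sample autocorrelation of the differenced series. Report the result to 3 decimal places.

First differences Δy: -11, 13, -13, 11, -10, 7, 6, -16, 14
Mean of differences = 0.1111
Numerator Σ(Δy_t−Δȳ)(Δy_{t+1}−Δȳ) = -912.7901
Denominator Σ(Δy_t−Δȳ)² = 1216.8889
r_1(Δy) = -912.7901 / 1216.8889 = -0.750

-0.750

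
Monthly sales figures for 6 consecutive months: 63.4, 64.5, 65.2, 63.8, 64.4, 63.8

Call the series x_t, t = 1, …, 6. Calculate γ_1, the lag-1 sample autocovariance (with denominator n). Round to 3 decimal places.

-0.080

Mean x̄ = (63.4 + 64.5 + 65.2 + 63.8 + 64.4 + 63.8)/6 = 64.1833
Deviations: -0.7833, 0.3167, 1.0167, -0.3833, 0.2167, -0.3833
Σ_{t=1}^{5}(x_t−x̄)(x_{t+1}−x̄) = -0.4819
γ_1 = -0.4819 / 6 = -0.080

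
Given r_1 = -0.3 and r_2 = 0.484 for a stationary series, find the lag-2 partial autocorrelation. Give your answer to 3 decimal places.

0.433

φ_{22} = (r_2 − r_1²) / (1 − r_1²)
r_1² = (-0.3)² = 0.09
Numerator = 0.484 − 0.0900 = 0.3940; denominator = 1 − 0.0900 = 0.9100
φ_{22} = 0.3940 / 0.9100 = 0.433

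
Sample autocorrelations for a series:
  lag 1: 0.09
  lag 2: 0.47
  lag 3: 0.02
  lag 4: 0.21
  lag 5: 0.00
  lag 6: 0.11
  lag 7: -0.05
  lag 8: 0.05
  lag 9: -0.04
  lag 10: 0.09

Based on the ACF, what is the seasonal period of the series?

2

The largest autocorrelation is r_2 = 0.47, with a weaker echo at lag 4 (0.21); the remaining lags stay at or below 0.11.
The dominant spike at lag 2 indicates a seasonal period of 2.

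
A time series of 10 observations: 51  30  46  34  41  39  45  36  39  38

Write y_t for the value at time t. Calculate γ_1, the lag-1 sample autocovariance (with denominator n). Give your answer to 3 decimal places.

-23.301

Mean ȳ = (51 + 30 + 46 + 34 + 41 + 39 + 45 + 36 + 39 + 38)/10 = 39.9000
Σ_{t=1}^{9}(y_t−ȳ)(y_{t+1}−ȳ) = -233.0100
γ_1 = -233.0100 / 10 = -23.301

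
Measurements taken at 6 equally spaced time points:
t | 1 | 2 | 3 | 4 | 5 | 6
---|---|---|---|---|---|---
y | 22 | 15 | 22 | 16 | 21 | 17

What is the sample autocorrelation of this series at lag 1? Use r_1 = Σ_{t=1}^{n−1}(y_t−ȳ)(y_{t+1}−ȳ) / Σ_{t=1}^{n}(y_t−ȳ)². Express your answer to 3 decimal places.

-0.853

Mean ȳ = (22 + 15 + 22 + 16 + 21 + 17)/6 = 18.8333
Numerator Σ_{t=1}^{5}(y_t−ȳ)(y_{t+1}−ȳ) = -43.3611
Denominator Σ(y_t−ȳ)² = 50.8333
r_1 = -43.3611 / 50.8333 = -0.853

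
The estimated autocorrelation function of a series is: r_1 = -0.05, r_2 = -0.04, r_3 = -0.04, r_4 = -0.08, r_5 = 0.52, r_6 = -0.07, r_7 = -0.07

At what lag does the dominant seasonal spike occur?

5

The largest autocorrelation is r_5 = 0.52; the remaining lags stay at or below -0.04.
The dominant spike at lag 5 indicates a seasonal period of 5.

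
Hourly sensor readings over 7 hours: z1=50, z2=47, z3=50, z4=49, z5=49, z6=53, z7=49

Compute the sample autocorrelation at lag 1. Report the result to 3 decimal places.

Mean z̄ = (50 + 47 + 50 + 49 + 49 + 53 + 49)/7 = 49.5714
Σ(z_t−z̄)(z_{t+1}−z̄) = (-1.1020) + (-1.1020) + (-0.2449) + (0.3265) + (-1.9592) + (-1.9592) = -6.0408
Denominator Σ(z_t−z̄)² = 19.7143
r_1 = -6.0408 / 19.7143 = -0.306

-0.306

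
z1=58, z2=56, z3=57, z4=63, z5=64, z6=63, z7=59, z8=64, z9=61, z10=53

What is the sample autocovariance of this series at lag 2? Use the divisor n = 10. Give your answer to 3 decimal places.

Mean z̄ = (58 + 56 + 57 + 63 + 64 + 63 + 59 + 64 + 61 + 53)/10 = 59.8000
Σ_{t=1}^{8}(z_t−z̄)(z_{t+2}−z̄) = -28.0800
γ_2 = -28.0800 / 10 = -2.808

-2.808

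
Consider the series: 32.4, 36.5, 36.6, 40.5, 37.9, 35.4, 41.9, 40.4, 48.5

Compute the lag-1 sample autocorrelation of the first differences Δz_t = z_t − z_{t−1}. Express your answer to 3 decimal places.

-0.431

First differences Δz: 4.1, 0.1, 3.9, -2.6, -2.5, 6.5, -1.5, 8.1
Mean of differences = 2.0125
Numerator Σ(Δz_t−Δz̄)(Δz_{t+1}−Δz̄) = -52.8889
Denominator Σ(Δz_t−Δz̄)² = 122.7488
r_1(Δz) = -52.8889 / 122.7488 = -0.431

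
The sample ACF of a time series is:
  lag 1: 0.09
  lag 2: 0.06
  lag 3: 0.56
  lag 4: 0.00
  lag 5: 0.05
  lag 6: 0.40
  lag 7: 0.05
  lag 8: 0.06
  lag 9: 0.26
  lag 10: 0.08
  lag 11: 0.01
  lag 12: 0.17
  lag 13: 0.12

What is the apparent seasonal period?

3

The largest autocorrelation is r_3 = 0.56, with weaker echoes at lags 6 (0.40), 9 (0.26) and 12 (0.17); the remaining lags stay at or below 0.12.
The dominant spike at lag 3 indicates a seasonal period of 3.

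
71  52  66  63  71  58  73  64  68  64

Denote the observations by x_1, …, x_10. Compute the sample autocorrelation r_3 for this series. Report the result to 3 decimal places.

-0.400

Mean x̄ = (71 + 52 + 66 + 63 + 71 + 58 + 73 + 64 + 68 + 64)/10 = 65.0000
Σ(x_t−x̄)(x_{t+3}−x̄) = (-12.0000) + (-78.0000) + (-7.0000) + (-16.0000) + (-6.0000) + (-21.0000) + (-8.0000) = -148.0000
Denominator Σ(x_t−x̄)² = 370.0000
r_3 = -148.0000 / 370.0000 = -0.400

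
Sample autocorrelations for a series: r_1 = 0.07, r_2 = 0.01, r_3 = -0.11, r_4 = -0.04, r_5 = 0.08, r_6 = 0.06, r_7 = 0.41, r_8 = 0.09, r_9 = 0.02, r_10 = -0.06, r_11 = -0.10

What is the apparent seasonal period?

7

The largest autocorrelation is r_7 = 0.41; the remaining lags stay at or below 0.09.
The dominant spike at lag 7 indicates a seasonal period of 7.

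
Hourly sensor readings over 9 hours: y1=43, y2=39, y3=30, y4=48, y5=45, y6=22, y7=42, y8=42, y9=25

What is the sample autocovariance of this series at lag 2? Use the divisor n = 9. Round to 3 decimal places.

-37.432

Mean ȳ = (43 + 39 + 30 + 48 + 45 + 22 + 42 + 42 + 25)/9 = 37.3333
Σ_{t=1}^{7}(y_t−ȳ)(y_{t+2}−ȳ) = -336.8889
γ_2 = -336.8889 / 9 = -37.432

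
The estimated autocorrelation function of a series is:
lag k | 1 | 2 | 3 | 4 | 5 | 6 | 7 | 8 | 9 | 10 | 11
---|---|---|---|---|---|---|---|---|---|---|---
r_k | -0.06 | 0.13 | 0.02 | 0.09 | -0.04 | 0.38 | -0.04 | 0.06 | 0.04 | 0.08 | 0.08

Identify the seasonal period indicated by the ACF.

The largest autocorrelation is r_6 = 0.38; the remaining lags stay at or below 0.13.
The dominant spike at lag 6 indicates a seasonal period of 6.

6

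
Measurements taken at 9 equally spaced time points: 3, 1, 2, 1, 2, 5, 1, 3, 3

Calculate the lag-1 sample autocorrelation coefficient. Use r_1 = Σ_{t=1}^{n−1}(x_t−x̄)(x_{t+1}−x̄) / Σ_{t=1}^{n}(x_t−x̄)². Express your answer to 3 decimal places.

Mean x̄ = (3 + 1 + 2 + 1 + 2 + 5 + 1 + 3 + 3)/9 = 2.3333
Numerator Σ_{t=1}^{8}(x_t−x̄)(x_{t+1}−x̄) = -4.4444
Denominator Σ(x_t−x̄)² = 14.0000
r_1 = -4.4444 / 14.0000 = -0.317

-0.317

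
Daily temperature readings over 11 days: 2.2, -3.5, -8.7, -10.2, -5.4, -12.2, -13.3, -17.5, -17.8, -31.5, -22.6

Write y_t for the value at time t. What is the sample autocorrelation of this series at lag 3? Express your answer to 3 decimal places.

Mean ȳ = (2.2 − 3.5 − 8.7 − 10.2 − 5.4 − 12.2 − 13.3 − 17.5 − 17.8 − 31.5 − 22.6)/11 = -12.7727
Numerator Σ_{t=1}^{8}(y_t−ȳ)(y_{t+3}−ȳ) = 126.4605
Denominator Σ(y_t−ȳ)² = 883.2418
r_3 = 126.4605 / 883.2418 = 0.143

0.143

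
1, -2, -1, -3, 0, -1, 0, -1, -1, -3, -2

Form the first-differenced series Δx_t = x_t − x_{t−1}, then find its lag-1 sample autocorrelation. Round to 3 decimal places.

-0.611

First differences Δx: -3, 1, -2, 3, -1, 1, -1, 0, -2, 1
Mean of differences = -0.3000
Numerator Σ(Δx_t−Δx̄)(Δx_{t+1}−Δx̄) = -18.3900
Denominator Σ(Δx_t−Δx̄)² = 30.1000
r_1(Δx) = -18.3900 / 30.1000 = -0.611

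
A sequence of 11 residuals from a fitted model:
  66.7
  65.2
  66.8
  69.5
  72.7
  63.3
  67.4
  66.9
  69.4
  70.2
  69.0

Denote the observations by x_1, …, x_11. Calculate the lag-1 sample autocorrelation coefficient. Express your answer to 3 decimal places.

Mean x̄ = (66.7 + 65.2 + 66.8 + 69.5 + 72.7 + 63.3 + 67.4 + 66.9 + 69.4 + 70.2 + 69.0)/11 = 67.9182
Numerator Σ_{t=1}^{10}(x_t−x̄)(x_{t+1}−x̄) = -2.6758
Denominator Σ(x_t−x̄)² = 66.6964
r_1 = -2.6758 / 66.6964 = -0.040

-0.040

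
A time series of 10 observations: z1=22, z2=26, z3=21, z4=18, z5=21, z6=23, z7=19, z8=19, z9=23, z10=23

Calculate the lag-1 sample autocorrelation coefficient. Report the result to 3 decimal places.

0.071

Mean z̄ = (22 + 26 + 21 + 18 + 21 + 23 + 19 + 19 + 23 + 23)/10 = 21.5000
Numerator Σ_{t=1}^{9}(z_t−z̄)(z_{t+1}−z̄) = 3.7500
Denominator Σ(z_t−z̄)² = 52.5000
r_1 = 3.7500 / 52.5000 = 0.071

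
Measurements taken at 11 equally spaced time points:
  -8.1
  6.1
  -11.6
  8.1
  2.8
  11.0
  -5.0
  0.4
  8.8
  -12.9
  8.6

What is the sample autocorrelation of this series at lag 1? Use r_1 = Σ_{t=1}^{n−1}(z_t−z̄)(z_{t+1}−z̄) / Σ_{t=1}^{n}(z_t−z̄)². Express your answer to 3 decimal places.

Mean z̄ = (-8.1 + 6.1 − 11.6 + 8.1 + 2.8 + 11.0 − 5.0 + 0.4 + 8.8 − 12.9 + 8.6)/11 = 0.7455
Numerator Σ_{t=1}^{10}(z_t−z̄)(z_{t+1}−z̄) = -444.8857
Denominator Σ(z_t−z̄)² = 768.6873
r_1 = -444.8857 / 768.6873 = -0.579

-0.579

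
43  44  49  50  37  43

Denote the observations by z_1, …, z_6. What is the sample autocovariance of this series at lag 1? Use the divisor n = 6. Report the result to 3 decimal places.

Mean z̄ = (43 + 44 + 49 + 50 + 37 + 43)/6 = 44.3333
Σ_{t=1}^{5}(z_t−z̄)(z_{t+1}−z̄) = -6.4444
γ_1 = -6.4444 / 6 = -1.074

-1.074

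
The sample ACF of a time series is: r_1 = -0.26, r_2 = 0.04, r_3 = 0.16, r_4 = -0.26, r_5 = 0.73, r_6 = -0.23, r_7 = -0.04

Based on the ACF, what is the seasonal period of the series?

The largest autocorrelation is r_5 = 0.73; the remaining lags stay at or below 0.16.
The dominant spike at lag 5 indicates a seasonal period of 5.

5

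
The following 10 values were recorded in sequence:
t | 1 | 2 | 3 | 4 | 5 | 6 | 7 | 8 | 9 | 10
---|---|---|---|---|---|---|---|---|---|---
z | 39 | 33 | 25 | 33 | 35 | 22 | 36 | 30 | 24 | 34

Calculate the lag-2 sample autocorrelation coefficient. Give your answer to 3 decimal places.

Mean z̄ = (39 + 33 + 25 + 33 + 35 + 22 + 36 + 30 + 24 + 34)/10 = 31.1000
Numerator Σ_{t=1}^{8}(z_t−z̄)(z_{t+2}−z̄) = -94.5200
Denominator Σ(z_t−z̄)² = 288.9000
r_2 = -94.5200 / 288.9000 = -0.327

-0.327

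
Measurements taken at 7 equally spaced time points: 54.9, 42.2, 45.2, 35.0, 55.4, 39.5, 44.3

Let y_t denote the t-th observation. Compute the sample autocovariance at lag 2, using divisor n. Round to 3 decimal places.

11.366

Mean ȳ = (54.9 + 42.2 + 45.2 + 35.0 + 55.4 + 39.5 + 44.3)/7 = 45.2143
Deviations: 9.6857, -3.0143, -0.0143, -10.2143, 10.1857, -5.7143, -0.9143
Σ_{t=1}^{5}(y_t−ȳ)(y_{t+2}−ȳ) = 79.5596
γ_2 = 79.5596 / 7 = 11.366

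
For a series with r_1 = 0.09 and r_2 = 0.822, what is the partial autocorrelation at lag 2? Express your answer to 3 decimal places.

φ_{22} = (r_2 − r_1²) / (1 − r_1²)
r_1² = (0.09)² = 0.0081
Numerator = 0.822 − 0.0081 = 0.8139; denominator = 1 − 0.0081 = 0.9919
φ_{22} = 0.8139 / 0.9919 = 0.821

0.821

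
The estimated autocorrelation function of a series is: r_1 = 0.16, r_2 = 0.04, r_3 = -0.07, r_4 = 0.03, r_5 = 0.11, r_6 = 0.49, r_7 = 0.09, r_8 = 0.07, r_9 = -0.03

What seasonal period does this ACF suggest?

6

The largest autocorrelation is r_6 = 0.49; the remaining lags stay at or below 0.16.
The dominant spike at lag 6 indicates a seasonal period of 6.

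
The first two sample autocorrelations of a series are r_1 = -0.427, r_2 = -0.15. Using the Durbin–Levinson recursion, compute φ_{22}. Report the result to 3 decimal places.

-0.406

φ_{22} = (r_2 − r_1²) / (1 − r_1²)
r_1² = (-0.427)² = 0.182329
Numerator = -0.15 − 0.1823 = -0.3323; denominator = 1 − 0.1823 = 0.8177
φ_{22} = -0.3323 / 0.8177 = -0.406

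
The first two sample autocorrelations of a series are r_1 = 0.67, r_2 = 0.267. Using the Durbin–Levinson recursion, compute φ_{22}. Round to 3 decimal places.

-0.330

φ_{22} = (r_2 − r_1²) / (1 − r_1²)
r_1² = (0.67)² = 0.4489
Numerator = 0.267 − 0.4489 = -0.1819; denominator = 1 − 0.4489 = 0.5511
φ_{22} = -0.1819 / 0.5511 = -0.330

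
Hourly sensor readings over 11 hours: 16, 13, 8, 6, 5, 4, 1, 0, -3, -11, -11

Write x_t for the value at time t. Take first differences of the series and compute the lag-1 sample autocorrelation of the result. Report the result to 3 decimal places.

First differences Δx: -3, -5, -2, -1, -1, -3, -1, -3, -8, 0
Mean of differences = -2.7000
Numerator Σ(Δx_t−Δx̄)(Δx_{t+1}−Δx̄) = -11.0900
Denominator Σ(Δx_t−Δx̄)² = 50.1000
r_1(Δx) = -11.0900 / 50.1000 = -0.221

-0.221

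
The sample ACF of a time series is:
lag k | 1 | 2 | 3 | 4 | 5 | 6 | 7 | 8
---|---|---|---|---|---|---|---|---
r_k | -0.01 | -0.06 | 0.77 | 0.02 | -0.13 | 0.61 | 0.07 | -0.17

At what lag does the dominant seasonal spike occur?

3

The largest autocorrelation is r_3 = 0.77, with a weaker echo at lag 6 (0.61); the remaining lags stay at or below 0.07.
The dominant spike at lag 3 indicates a seasonal period of 3.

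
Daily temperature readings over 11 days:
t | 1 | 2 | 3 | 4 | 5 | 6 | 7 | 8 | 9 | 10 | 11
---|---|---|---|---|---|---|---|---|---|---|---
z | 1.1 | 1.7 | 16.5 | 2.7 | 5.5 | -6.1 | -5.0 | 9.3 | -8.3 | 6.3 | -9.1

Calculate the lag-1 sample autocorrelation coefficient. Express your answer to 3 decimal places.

-0.282

Mean z̄ = (1.1 + 1.7 + 16.5 + 2.7 + 5.5 − 6.1 − 5.0 + 9.3 − 8.3 + 6.3 − 9.1)/11 = 1.3273
Numerator Σ_{t=1}^{10}(z_t−z̄)(z_{t+1}−z̄) = -178.7980
Denominator Σ(z_t−z̄)² = 634.6018
r_1 = -178.7980 / 634.6018 = -0.282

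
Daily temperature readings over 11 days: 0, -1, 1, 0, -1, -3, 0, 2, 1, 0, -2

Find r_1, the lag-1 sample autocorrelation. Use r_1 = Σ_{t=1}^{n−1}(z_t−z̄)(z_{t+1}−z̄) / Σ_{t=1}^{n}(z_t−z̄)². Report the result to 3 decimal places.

0.181

Mean z̄ = (0 − 1 + 1 + 0 − 1 − 3 + 0 + 2 + 1 + 0 − 2)/11 = -0.2727
Numerator Σ_{t=1}^{10}(z_t−z̄)(z_{t+1}−z̄) = 3.6529
Denominator Σ(z_t−z̄)² = 20.1818
r_1 = 3.6529 / 20.1818 = 0.181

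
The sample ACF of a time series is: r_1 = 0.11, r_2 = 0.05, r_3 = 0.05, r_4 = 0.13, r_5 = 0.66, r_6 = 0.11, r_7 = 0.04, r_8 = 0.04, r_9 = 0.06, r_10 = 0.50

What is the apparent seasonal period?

The largest autocorrelation is r_5 = 0.66, with a weaker echo at lag 10 (0.50); the remaining lags stay at or below 0.13.
The dominant spike at lag 5 indicates a seasonal period of 5.

5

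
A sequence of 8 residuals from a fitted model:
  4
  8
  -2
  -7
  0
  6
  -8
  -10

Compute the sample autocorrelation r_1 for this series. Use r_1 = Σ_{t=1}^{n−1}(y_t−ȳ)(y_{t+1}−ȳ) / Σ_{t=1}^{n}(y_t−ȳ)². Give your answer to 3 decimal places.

0.178

Mean ȳ = (4 + 8 − 2 − 7 + 0 + 6 − 8 − 10)/8 = -1.1250
Σ(y_t−ȳ)(y_{t+1}−ȳ) = (46.7656) + (-7.9844) + (5.1406) + (-6.6094) + (8.0156) + (-48.9844) + (61.0156) = 57.3594
Denominator Σ(y_t−ȳ)² = 322.8750
r_1 = 57.3594 / 322.8750 = 0.178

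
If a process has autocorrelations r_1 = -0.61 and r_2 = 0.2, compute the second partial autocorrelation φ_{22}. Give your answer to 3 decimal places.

φ_{22} = (r_2 − r_1²) / (1 − r_1²)
r_1² = (-0.61)² = 0.3721
Numerator = 0.2 − 0.3721 = -0.1721; denominator = 1 − 0.3721 = 0.6279
φ_{22} = -0.1721 / 0.6279 = -0.274

-0.274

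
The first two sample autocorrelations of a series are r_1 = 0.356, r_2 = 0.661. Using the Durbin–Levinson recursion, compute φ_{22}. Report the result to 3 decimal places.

φ_{22} = (r_2 − r_1²) / (1 − r_1²)
r_1² = (0.356)² = 0.126736
Numerator = 0.661 − 0.1267 = 0.5343; denominator = 1 − 0.1267 = 0.8733
φ_{22} = 0.5343 / 0.8733 = 0.612

0.612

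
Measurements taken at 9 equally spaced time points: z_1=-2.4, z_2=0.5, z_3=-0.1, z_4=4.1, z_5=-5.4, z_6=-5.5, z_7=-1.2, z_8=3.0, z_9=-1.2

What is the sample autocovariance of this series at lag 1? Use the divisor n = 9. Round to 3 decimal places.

Mean z̄ = (-2.4 + 0.5 − 0.1 + 4.1 − 5.4 − 5.5 − 1.2 + 3.0 − 1.2)/9 = -0.9111
Σ_{t=1}^{8}(z_t−z̄)(z_{t+1}−z̄) = 0.2788
γ_1 = 0.2788 / 9 = 0.031

0.031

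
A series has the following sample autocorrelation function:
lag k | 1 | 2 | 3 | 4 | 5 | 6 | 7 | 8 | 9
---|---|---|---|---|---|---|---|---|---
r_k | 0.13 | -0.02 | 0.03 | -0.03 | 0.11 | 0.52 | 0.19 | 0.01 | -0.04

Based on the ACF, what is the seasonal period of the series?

The largest autocorrelation is r_6 = 0.52; the remaining lags stay at or below 0.19.
The dominant spike at lag 6 indicates a seasonal period of 6.

6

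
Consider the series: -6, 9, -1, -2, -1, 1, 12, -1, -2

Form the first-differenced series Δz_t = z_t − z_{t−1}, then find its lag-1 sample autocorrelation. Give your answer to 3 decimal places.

First differences Δz: 15, -10, -1, 1, 2, 11, -13, -1
Mean of differences = 0.5000
Numerator Σ(Δz_t−Δz̄)(Δz_{t+1}−Δz̄) = -242.2500
Denominator Σ(Δz_t−Δz̄)² = 620.0000
r_1(Δz) = -242.2500 / 620.0000 = -0.391

-0.391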